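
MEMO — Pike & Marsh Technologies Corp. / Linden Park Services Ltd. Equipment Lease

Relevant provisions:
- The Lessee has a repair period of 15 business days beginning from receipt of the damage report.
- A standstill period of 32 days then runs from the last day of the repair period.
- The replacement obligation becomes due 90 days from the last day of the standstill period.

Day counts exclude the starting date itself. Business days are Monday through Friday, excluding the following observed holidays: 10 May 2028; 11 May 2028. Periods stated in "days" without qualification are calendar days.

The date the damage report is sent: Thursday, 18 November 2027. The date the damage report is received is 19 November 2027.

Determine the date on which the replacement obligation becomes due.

The last day of the repair period: counting 15 business days from Friday, 19 November 2027 (Nov 22, Nov 23, Nov 24, Nov 25, …, Dec 8, Dec 9, Dec 10, skipping weekends) reaches Friday, 10 December 2027.
Adding 32 calendar days to 10 December 2027 gives 11 January 2028, which is the last day of the standstill period.
Adding 90 calendar days to 11 January 2028 gives 10 April 2028, which is the date on which the replacement obligation becomes due.

10 April 2028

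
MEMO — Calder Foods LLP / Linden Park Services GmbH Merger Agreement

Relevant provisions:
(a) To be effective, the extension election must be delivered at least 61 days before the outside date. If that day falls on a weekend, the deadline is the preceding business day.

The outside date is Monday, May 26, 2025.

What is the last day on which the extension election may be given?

Mar 26, 2025

Counting back 61 calendar days from May 26, 2025 gives Mar 26, 2025. That is a Wednesday, so no adjustment is needed.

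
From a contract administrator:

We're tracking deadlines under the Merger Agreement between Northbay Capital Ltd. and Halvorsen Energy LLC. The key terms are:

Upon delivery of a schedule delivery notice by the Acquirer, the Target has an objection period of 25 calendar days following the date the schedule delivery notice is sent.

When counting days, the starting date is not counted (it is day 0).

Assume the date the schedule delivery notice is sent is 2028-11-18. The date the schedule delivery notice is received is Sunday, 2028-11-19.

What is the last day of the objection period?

The last day of the objection period: 2028-11-18 + 25 days = 2028-12-13.

2028-12-13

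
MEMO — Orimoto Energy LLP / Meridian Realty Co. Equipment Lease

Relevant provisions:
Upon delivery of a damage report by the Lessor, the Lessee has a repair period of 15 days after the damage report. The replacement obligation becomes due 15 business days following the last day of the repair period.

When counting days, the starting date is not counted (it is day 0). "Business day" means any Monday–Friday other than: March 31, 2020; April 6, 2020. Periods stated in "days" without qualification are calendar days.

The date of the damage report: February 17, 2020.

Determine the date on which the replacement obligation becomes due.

March 24, 2020

The last day of the repair period: February 17, 2020 + 15 days = March 3, 2020.
The date on which the replacement obligation becomes due: 15 business days after Tuesday, March 3, 2020, skipping weekends — Mar 4, Mar 5, Mar 6, Mar 9, …, Mar 20, Mar 23, Mar 24 — lands on Tuesday, March 24, 2020.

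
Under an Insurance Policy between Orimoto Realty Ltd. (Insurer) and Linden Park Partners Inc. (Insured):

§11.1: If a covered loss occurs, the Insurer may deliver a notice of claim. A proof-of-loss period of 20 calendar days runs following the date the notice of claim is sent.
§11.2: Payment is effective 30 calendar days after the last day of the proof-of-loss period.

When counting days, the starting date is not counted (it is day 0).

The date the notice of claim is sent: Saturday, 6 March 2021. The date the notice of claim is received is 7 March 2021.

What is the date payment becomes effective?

Adding 20 calendar days to 6 March 2021 gives 26 March 2021, which is the last day of the proof-of-loss period.
The date payment becomes effective: 30 calendar days after 26 March 2021 is 25 April 2021.

25 April 2021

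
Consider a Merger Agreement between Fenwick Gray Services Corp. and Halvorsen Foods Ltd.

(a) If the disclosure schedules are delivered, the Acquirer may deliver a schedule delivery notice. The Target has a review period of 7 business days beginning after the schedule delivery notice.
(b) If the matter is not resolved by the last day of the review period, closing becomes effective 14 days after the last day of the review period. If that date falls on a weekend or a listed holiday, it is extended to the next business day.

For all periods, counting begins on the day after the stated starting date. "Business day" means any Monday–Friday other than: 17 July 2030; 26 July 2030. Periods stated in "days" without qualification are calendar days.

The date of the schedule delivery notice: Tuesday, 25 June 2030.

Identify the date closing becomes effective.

18 July 2030

From Tuesday, 25 June 2030, 7 business days (Jun 26, Jun 27, Jun 28, Jul 1, Jul 2, Jul 3, Jul 4, skipping weekends) brings us to Thursday, 4 July 2030, which is the last day of the review period.
The date closing becomes effective: 4 July 2030 + 14 days = 18 July 2030. 18 July 2030 is a Thursday and is not a listed holiday, so no roll-forward applies.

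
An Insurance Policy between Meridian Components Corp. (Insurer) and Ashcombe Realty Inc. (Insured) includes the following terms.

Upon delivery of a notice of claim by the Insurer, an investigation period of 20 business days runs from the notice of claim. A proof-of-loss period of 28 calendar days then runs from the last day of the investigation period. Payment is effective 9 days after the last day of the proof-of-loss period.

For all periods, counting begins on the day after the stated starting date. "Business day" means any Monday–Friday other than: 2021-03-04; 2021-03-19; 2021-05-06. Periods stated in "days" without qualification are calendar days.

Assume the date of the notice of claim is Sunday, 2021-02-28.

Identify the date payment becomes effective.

2021-05-06

The last day of the investigation period: 20 business days after Sunday, 2021-02-28, skipping weekends and the listed holidays on Mar 4, Mar 19 — Mar 1, Mar 2, Mar 3, Mar 5, …, Mar 26, Mar 29, Mar 30 — lands on Tuesday, 2021-03-30.
The last day of the proof-of-loss period: 28 calendar days after 2021-03-30 is 2021-04-27.
The date payment becomes effective: 9 calendar days after 2021-04-27 is 2021-05-06.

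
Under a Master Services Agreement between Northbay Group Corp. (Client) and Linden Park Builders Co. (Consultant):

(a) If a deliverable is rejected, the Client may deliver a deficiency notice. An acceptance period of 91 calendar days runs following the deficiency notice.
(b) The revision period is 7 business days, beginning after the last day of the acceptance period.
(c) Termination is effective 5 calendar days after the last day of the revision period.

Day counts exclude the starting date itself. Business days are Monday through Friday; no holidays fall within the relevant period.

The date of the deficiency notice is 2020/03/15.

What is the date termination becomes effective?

2020/06/28

Adding 91 calendar days to 2020/03/15 gives 2020/06/14, which is the last day of the acceptance period.
The last day of the revision period: counting 7 business days from Sunday, 2020/06/14 (Jun 15, Jun 16, Jun 17, Jun 18, Jun 19, Jun 22, Jun 23, skipping weekends) reaches Tuesday, 2020/06/23.
Adding 5 calendar days to 2020/06/23 gives 2020/06/28, which is the date termination becomes effective.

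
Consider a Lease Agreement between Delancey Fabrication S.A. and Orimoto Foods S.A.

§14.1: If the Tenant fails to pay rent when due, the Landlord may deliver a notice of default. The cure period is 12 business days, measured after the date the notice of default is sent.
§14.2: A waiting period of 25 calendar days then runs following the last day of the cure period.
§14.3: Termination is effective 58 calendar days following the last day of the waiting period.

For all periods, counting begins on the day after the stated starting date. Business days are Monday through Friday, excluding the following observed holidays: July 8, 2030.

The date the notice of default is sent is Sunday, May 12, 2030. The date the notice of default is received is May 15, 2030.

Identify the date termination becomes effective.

From Sunday, May 12, 2030, 12 business days (May 13, May 14, May 15, May 16, …, May 24, May 27, May 28, skipping weekends) brings us to Tuesday, May 28, 2030, which is the last day of the cure period.
The last day of the waiting period: 25 calendar days after May 28, 2030 is June 22, 2030.
Adding 58 calendar days to June 22, 2030 gives August 19, 2030, which is the date termination becomes effective.

August 19, 2030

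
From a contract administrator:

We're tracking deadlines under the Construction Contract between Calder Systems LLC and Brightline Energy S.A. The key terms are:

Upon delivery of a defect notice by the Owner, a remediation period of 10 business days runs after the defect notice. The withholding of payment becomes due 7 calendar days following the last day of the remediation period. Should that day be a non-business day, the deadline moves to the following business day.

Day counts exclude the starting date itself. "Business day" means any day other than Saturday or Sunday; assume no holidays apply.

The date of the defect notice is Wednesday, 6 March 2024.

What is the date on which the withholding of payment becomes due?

27 March 2024

From Wednesday, 6 March 2024, 10 business days (Mar 7, Mar 8, Mar 11, Mar 12, Mar 13, Mar 14, Mar 15, Mar 18, Mar 19, Mar 20, skipping weekends) brings us to Wednesday, 20 March 2024, which is the last day of the remediation period.
Adding 7 calendar days to 20 March 2024 gives 27 March 2024, which is the date on which the withholding of payment becomes due. 27 March 2024 is a Wednesday, so no roll-forward applies.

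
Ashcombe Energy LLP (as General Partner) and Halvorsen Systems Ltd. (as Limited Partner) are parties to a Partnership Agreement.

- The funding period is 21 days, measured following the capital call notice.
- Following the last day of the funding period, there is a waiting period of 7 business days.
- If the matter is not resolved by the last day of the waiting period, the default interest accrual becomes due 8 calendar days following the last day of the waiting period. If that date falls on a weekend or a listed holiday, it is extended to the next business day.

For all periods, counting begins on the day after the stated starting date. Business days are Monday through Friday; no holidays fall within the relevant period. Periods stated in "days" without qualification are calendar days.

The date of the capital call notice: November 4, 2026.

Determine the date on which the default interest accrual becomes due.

December 14, 2026

The last day of the funding period: 21 calendar days after November 4, 2026 is November 25, 2026.
The last day of the waiting period: counting 7 business days from Wednesday, November 25, 2026 (Nov 26, Nov 27, Nov 30, Dec 1, Dec 2, Dec 3, Dec 4, skipping weekends) reaches Friday, December 4, 2026.
Adding 8 calendar days to December 4, 2026 gives December 12, 2026, which is the date on which the default interest accrual becomes due. That falls on a Saturday, so it rolls to the next business day, Monday, December 14, 2026.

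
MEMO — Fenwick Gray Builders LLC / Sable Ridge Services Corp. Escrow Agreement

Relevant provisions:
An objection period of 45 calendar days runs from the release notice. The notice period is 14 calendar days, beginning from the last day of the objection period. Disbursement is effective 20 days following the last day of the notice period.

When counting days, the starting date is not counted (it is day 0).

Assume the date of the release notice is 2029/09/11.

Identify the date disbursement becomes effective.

2029/11/29

The last day of the objection period: 2029/09/11 + 45 days = 2029/10/26.
Adding 14 calendar days to 2029/10/26 gives 2029/11/09, which is the last day of the notice period.
The date disbursement becomes effective: 20 calendar days after 2029/11/09 is 2029/11/29.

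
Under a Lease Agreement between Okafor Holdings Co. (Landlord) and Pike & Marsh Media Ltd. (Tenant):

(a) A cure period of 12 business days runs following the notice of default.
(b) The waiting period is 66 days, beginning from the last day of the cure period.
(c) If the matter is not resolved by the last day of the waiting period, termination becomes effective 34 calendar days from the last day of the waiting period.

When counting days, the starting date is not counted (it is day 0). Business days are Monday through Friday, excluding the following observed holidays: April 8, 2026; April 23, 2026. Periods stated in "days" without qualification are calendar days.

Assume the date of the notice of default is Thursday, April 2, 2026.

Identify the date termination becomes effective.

July 30, 2026

The last day of the cure period: 12 business days after Thursday, April 2, 2026, skipping weekends and the listed holiday on Apr 8 — Apr 3, Apr 6, Apr 7, Apr 9, …, Apr 17, Apr 20, Apr 21 — lands on Tuesday, April 21, 2026.
Adding 66 calendar days to April 21, 2026 gives June 26, 2026, which is the last day of the waiting period.
The date termination becomes effective: June 26, 2026 + 34 days = July 30, 2026.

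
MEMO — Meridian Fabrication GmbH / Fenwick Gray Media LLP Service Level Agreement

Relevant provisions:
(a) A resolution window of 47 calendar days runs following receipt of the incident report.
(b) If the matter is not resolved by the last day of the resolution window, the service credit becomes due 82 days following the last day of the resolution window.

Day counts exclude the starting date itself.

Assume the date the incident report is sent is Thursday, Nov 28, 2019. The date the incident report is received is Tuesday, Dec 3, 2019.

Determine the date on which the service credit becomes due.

Apr 10, 2020

Adding 47 calendar days to Dec 3, 2019 gives Jan 19, 2020, which is the last day of the resolution window.
The date on which the service credit becomes due: 82 calendar days after Jan 19, 2020 is Apr 10, 2020.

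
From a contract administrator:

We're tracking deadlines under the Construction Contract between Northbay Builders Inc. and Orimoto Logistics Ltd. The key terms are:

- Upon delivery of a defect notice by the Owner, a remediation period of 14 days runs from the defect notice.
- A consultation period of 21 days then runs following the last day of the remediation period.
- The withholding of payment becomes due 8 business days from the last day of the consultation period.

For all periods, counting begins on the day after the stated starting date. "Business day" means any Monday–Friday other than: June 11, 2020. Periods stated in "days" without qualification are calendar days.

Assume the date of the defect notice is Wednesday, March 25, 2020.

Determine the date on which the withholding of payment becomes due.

May 11, 2020

The last day of the remediation period: March 25, 2020 + 14 days = April 8, 2020.
The last day of the consultation period: 21 calendar days after April 8, 2020 is April 29, 2020.
From Wednesday, April 29, 2020, 8 business days (Apr 30, May 1, May 4, May 5, May 6, May 7, May 8, May 11, skipping weekends) brings us to Monday, May 11, 2020, which is the date on which the withholding of payment becomes due.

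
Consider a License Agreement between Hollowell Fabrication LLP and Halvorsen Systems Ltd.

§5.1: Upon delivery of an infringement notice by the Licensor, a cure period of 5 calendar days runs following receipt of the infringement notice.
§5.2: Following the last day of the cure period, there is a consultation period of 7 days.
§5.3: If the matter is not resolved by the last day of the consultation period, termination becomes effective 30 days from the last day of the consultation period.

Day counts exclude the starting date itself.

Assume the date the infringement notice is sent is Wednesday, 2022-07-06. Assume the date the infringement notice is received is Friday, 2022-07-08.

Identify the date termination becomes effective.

2022-08-19

Adding 5 calendar days to 2022-07-08 gives 2022-07-13, which is the last day of the cure period.
Adding 7 calendar days to 2022-07-13 gives 2022-07-20, which is the last day of the consultation period.
Adding 30 calendar days to 2022-07-20 gives 2022-08-19, which is the date termination becomes effective.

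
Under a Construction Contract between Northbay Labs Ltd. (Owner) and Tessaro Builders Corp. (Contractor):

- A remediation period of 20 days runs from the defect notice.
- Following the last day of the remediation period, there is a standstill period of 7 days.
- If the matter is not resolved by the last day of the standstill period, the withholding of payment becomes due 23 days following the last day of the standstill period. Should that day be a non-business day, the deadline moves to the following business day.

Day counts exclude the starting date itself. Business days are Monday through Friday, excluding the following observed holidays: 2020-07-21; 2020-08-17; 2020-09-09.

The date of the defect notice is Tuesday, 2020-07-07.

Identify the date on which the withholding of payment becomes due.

2020-08-26

The last day of the remediation period: 20 calendar days after 2020-07-07 is 2020-07-27.
The last day of the standstill period: 7 calendar days after 2020-07-27 is 2020-08-03.
The date on which the withholding of payment becomes due: 23 calendar days after 2020-08-03 is 2020-08-26. 2020-08-26 is a Wednesday and is not a listed holiday, so no roll-forward applies.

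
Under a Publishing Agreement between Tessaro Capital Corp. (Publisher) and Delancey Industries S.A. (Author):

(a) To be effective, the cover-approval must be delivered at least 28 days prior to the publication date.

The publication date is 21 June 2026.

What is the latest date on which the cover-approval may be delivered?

21 June 2026 minus 28 days is 24 May 2026.

24 May 2026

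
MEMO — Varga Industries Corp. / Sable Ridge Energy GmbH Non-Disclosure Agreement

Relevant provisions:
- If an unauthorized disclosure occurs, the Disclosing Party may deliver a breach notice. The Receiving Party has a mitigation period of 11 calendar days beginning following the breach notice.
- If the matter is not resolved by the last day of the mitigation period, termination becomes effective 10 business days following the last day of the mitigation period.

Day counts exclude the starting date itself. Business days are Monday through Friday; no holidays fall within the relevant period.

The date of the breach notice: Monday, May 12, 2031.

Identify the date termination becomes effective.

June 6, 2031

The last day of the mitigation period: 11 calendar days after May 12, 2031 is May 23, 2031.
The date termination becomes effective: 10 business days after Friday, May 23, 2031, skipping weekends — May 26, May 27, May 28, May 29, May 30, Jun 2, Jun 3, Jun 4, Jun 5, Jun 6 — lands on Friday, June 6, 2031.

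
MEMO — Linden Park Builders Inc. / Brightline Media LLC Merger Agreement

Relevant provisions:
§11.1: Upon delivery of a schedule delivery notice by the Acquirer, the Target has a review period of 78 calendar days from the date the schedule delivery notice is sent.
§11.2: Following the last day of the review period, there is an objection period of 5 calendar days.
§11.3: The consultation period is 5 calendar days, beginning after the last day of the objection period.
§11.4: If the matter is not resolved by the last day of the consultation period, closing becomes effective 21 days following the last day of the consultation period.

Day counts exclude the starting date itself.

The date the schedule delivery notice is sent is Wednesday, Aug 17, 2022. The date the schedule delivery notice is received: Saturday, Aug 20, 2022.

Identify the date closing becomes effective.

The last day of the review period: 78 calendar days after Aug 17, 2022 is Nov 3, 2022.
The last day of the objection period: Nov 3, 2022 + 5 days = Nov 8, 2022.
The last day of the consultation period: Nov 8, 2022 + 5 days = Nov 13, 2022.
Adding 21 calendar days to Nov 13, 2022 gives Dec 4, 2022, which is the date closing becomes effective.

Dec 4, 2022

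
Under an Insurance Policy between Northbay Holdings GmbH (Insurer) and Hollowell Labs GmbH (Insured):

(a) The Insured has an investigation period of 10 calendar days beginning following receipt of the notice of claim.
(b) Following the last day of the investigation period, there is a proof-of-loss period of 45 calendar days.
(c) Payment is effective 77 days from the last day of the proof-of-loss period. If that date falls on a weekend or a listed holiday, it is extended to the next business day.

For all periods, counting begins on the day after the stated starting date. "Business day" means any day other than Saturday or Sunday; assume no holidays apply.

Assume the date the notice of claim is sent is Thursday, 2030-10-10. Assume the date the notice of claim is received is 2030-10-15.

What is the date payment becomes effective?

2031-02-24

The last day of the investigation period: 10 calendar days after 2030-10-15 is 2030-10-25.
Adding 45 calendar days to 2030-10-25 gives 2030-12-09, which is the last day of the proof-of-loss period.
The date payment becomes effective: 77 calendar days after 2030-12-09 is 2031-02-24. 2031-02-24 is a Monday, so no roll-forward applies.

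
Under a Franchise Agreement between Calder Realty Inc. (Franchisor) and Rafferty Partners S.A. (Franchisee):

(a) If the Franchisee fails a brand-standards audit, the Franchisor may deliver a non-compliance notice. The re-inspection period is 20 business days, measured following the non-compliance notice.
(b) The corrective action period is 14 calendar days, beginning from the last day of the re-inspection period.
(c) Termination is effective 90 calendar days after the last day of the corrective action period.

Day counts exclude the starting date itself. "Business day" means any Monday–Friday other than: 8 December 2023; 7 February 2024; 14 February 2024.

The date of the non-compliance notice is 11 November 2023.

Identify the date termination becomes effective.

24 March 2024

The last day of the re-inspection period: 20 business days after Saturday, 11 November 2023, skipping weekends and the listed holiday on Dec 8 — Nov 13, Nov 14, Nov 15, Nov 16, …, Dec 6, Dec 7, Dec 11 — lands on Monday, 11 December 2023.
The last day of the corrective action period: 14 calendar days after 11 December 2023 is 25 December 2023.
Adding 90 calendar days to 25 December 2023 gives 24 March 2024, which is the date termination becomes effective.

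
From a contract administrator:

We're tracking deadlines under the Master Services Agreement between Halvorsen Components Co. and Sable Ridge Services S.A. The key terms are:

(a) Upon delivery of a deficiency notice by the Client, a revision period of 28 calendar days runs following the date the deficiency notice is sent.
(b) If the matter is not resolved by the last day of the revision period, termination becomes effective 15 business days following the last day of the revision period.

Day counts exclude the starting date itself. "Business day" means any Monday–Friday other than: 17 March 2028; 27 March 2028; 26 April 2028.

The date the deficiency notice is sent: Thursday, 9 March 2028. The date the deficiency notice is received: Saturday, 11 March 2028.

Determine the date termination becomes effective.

The last day of the revision period: 9 March 2028 + 28 days = 6 April 2028.
The date termination becomes effective: 15 business days after Thursday, 6 April 2028, skipping weekends and the listed holiday on Apr 26 — Apr 7, Apr 10, Apr 11, Apr 12, …, Apr 25, Apr 27, Apr 28 — lands on Friday, 28 April 2028.

28 April 2028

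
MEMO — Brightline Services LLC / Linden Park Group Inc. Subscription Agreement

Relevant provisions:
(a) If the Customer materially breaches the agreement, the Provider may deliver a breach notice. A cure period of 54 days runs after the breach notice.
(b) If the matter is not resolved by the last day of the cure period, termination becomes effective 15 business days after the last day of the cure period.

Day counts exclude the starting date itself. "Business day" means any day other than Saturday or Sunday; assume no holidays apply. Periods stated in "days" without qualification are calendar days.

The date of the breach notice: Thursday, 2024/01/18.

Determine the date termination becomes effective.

2024/04/02

The last day of the cure period: 2024/01/18 + 54 days = 2024/03/12.
The date termination becomes effective: counting 15 business days from Tuesday, 2024/03/12 (Mar 13, Mar 14, Mar 15, Mar 18, …, Mar 29, Apr 1, Apr 2, skipping weekends) reaches Tuesday, 2024/04/02.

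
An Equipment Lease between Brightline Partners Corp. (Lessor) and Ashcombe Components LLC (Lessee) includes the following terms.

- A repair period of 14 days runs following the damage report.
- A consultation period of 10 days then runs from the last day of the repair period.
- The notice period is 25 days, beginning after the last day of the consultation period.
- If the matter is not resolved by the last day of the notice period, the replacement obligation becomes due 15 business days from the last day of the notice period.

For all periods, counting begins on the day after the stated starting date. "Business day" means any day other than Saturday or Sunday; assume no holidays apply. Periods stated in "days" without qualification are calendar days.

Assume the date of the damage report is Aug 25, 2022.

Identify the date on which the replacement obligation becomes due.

The last day of the repair period: Aug 25, 2022 + 14 days = Sep 8, 2022.
The last day of the consultation period: Sep 8, 2022 + 10 days = Sep 18, 2022.
The last day of the notice period: 25 calendar days after Sep 18, 2022 is Oct 13, 2022.
From Thursday, Oct 13, 2022, 15 business days (Oct 14, Oct 17, Oct 18, Oct 19, …, Nov 1, Nov 2, Nov 3, skipping weekends) brings us to Thursday, Nov 3, 2022, which is the date on which the replacement obligation becomes due.

Nov 3, 2022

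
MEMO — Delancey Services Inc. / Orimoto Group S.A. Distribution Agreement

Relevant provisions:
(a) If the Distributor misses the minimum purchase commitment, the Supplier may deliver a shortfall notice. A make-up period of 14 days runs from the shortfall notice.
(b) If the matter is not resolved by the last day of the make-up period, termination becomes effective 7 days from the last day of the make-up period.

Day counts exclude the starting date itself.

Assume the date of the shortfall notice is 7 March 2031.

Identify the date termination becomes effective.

The last day of the make-up period: 14 calendar days after 7 March 2031 is 21 March 2031.
Adding 7 calendar days to 21 March 2031 gives 28 March 2031, which is the date termination becomes effective.

28 March 2031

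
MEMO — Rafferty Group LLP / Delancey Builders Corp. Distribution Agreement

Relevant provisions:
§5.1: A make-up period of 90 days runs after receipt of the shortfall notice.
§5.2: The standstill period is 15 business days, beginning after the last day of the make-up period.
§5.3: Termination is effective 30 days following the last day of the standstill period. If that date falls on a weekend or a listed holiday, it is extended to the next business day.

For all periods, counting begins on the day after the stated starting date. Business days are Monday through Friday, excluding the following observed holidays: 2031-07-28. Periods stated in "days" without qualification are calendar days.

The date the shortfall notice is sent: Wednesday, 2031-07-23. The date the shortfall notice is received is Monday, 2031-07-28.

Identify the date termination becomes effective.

2031-12-15

The last day of the make-up period: 2031-07-28 + 90 days = 2031-10-26.
The last day of the standstill period: 15 business days after Sunday, 2031-10-26, skipping weekends — Oct 27, Oct 28, Oct 29, Oct 30, …, Nov 12, Nov 13, Nov 14 — lands on Friday, 2031-11-14.
Adding 30 calendar days to 2031-11-14 gives 2031-12-14, which is the date termination becomes effective. That falls on a Sunday, so it rolls to the next business day, Monday, 2031-12-15.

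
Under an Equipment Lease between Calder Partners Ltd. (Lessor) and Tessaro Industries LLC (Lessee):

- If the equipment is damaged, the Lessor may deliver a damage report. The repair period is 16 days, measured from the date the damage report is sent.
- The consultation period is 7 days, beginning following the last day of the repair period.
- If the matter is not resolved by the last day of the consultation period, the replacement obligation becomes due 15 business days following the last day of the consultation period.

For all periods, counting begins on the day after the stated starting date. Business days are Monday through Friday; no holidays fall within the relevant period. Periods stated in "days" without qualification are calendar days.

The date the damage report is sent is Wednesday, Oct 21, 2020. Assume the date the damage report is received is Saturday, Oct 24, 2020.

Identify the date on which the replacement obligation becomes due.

Adding 16 calendar days to Oct 21, 2020 gives Nov 6, 2020, which is the last day of the repair period.
The last day of the consultation period: Nov 6, 2020 + 7 days = Nov 13, 2020.
The date on which the replacement obligation becomes due: counting 15 business days from Friday, Nov 13, 2020 (Nov 16, Nov 17, Nov 18, Nov 19, …, Dec 2, Dec 3, Dec 4, skipping weekends) reaches Friday, Dec 4, 2020.

Dec 4, 2020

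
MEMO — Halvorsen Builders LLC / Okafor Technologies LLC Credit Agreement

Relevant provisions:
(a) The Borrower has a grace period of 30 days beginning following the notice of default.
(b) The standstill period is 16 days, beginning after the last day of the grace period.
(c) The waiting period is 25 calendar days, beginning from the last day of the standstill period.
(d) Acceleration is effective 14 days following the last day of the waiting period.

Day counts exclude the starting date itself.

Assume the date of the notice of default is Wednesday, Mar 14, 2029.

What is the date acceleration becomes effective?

The last day of the grace period: 30 calendar days after Mar 14, 2029 is Apr 13, 2029.
The last day of the standstill period: Apr 13, 2029 + 16 days = Apr 29, 2029.
The last day of the waiting period: 25 calendar days after Apr 29, 2029 is May 24, 2029.
The date acceleration becomes effective: May 24, 2029 + 14 days = Jun 7, 2029.

Jun 7, 2029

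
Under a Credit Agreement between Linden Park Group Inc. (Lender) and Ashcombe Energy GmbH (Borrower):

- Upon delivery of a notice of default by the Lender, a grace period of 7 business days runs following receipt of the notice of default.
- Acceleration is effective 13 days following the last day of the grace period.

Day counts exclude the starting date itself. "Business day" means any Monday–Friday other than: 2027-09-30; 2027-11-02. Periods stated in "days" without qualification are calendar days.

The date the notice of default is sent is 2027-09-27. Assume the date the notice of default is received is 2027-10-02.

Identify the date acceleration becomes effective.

2027-10-25

The last day of the grace period: 7 business days after Saturday, 2027-10-02, skipping weekends — Oct 4, Oct 5, Oct 6, Oct 7, Oct 8, Oct 11, Oct 12 — lands on Tuesday, 2027-10-12.
Adding 13 calendar days to 2027-10-12 gives 2027-10-25, which is the date acceleration becomes effective.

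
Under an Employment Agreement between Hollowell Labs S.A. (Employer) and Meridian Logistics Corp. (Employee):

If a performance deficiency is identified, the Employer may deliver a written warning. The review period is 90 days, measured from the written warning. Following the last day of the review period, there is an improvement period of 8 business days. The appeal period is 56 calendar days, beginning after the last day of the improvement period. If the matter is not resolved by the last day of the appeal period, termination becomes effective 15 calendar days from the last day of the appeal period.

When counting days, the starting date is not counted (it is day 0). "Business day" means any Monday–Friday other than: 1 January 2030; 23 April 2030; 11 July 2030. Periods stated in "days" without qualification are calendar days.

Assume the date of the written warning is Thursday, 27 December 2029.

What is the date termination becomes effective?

The last day of the review period: 90 calendar days after 27 December 2029 is 27 March 2030.
From Wednesday, 27 March 2030, 8 business days (Mar 28, Mar 29, Apr 1, Apr 2, Apr 3, Apr 4, Apr 5, Apr 8, skipping weekends) brings us to Monday, 8 April 2030, which is the last day of the improvement period.
The last day of the appeal period: 8 April 2030 + 56 days = 3 June 2030.
The date termination becomes effective: 15 calendar days after 3 June 2030 is 18 June 2030.

18 June 2030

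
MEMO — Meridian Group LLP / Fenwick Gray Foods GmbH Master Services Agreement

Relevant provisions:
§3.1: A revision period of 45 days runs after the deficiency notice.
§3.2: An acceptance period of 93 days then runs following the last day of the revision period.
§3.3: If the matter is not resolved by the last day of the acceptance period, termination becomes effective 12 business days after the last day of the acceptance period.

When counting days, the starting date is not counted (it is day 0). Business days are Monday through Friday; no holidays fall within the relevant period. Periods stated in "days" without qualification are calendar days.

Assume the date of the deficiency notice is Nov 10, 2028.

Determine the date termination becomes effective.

The last day of the revision period: 45 calendar days after Nov 10, 2028 is Dec 25, 2028.
Adding 93 calendar days to Dec 25, 2028 gives Mar 28, 2029, which is the last day of the acceptance period.
The date termination becomes effective: counting 12 business days from Wednesday, Mar 28, 2029 (Mar 29, Mar 30, Apr 2, Apr 3, …, Apr 11, Apr 12, Apr 13, skipping weekends) reaches Friday, Apr 13, 2029.

Apr 13, 2029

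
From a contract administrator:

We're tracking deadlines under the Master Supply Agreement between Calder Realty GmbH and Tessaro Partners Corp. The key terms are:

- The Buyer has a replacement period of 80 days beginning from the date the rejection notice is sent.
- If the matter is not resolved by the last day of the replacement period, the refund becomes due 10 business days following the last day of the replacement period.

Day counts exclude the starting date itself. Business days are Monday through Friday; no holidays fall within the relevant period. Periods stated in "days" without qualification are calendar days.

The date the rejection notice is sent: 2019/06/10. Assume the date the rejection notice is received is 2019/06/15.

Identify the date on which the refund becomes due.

Adding 80 calendar days to 2019/06/10 gives 2019/08/29, which is the last day of the replacement period.
The date on which the refund becomes due: 10 business days after Thursday, 2019/08/29, skipping weekends — Aug 30, Sep 2, Sep 3, Sep 4, Sep 5, Sep 6, Sep 9, Sep 10, Sep 11, Sep 12 — lands on Thursday, 2019/09/12.

2019/09/12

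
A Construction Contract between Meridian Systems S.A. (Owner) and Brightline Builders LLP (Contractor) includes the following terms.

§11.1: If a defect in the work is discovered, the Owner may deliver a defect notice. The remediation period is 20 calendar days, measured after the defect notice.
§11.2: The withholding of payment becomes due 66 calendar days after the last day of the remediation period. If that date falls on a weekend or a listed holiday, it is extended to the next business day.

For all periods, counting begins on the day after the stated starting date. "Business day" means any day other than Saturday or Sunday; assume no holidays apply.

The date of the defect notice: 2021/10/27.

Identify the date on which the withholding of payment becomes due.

The last day of the remediation period: 2021/10/27 + 20 days = 2021/11/16.
The date on which the withholding of payment becomes due: 2021/11/16 + 66 days = 2022/01/21. 2022/01/21 is a Friday, so no roll-forward applies.

2022/01/21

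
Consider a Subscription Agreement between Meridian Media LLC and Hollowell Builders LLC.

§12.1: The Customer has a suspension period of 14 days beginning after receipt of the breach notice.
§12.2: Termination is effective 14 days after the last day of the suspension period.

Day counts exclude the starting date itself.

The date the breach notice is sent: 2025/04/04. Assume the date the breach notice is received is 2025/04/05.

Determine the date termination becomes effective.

The last day of the suspension period: 2025/04/05 + 14 days = 2025/04/19.
The date termination becomes effective: 14 calendar days after 2025/04/19 is 2025/05/03.

2025/05/03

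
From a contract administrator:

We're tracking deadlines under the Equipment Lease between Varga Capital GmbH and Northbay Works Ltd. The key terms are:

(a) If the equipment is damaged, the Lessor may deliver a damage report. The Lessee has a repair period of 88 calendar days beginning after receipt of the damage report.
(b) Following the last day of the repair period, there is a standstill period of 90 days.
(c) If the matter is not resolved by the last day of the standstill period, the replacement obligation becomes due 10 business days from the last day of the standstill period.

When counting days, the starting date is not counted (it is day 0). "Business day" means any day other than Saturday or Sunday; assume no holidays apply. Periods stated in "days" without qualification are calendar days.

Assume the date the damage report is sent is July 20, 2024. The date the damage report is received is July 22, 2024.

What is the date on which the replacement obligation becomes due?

January 30, 2025

The last day of the repair period: July 22, 2024 + 88 days = October 18, 2024.
The last day of the standstill period: October 18, 2024 + 90 days = January 16, 2025.
The date on which the replacement obligation becomes due: 10 business days after Thursday, January 16, 2025, skipping weekends — Jan 17, Jan 20, Jan 21, Jan 22, Jan 23, Jan 24, Jan 27, Jan 28, Jan 29, Jan 30 — lands on Thursday, January 30, 2025.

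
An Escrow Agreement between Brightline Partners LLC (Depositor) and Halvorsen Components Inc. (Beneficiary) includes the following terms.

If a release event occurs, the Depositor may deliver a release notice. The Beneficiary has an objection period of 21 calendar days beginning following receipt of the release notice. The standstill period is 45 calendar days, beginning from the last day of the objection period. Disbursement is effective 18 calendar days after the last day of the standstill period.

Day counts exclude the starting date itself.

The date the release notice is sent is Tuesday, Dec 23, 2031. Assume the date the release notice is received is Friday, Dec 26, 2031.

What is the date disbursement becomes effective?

Mar 19, 2032

The last day of the objection period: Dec 26, 2031 + 21 days = Jan 16, 2032.
The last day of the standstill period: 45 calendar days after Jan 16, 2032 is Mar 1, 2032.
The date disbursement becomes effective: Mar 1, 2032 + 18 days = Mar 19, 2032.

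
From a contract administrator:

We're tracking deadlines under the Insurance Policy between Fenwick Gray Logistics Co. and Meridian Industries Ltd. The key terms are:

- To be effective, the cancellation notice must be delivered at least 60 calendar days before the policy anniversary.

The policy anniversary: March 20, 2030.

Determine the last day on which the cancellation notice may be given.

March 20, 2030 minus 60 days is January 19, 2030.

January 19, 2030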